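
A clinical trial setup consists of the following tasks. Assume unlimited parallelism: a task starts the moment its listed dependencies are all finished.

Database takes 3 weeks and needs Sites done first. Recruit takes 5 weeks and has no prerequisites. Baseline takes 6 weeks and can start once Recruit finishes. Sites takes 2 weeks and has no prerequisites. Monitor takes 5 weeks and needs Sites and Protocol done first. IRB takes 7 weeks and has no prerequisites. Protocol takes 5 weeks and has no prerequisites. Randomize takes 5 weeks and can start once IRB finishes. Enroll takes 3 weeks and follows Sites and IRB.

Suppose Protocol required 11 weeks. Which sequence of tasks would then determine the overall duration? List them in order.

Protocol, Monitor

Critical path before the change: IRB→Randomize = 7+5 = 12 giving 12 weeks.
Protocol is off the critical path — its longest chain is 10 weeks, giving 2 of slack.
Now Protocol→Monitor = 11+5 = 16 is longest, so the finish becomes 16 weeks.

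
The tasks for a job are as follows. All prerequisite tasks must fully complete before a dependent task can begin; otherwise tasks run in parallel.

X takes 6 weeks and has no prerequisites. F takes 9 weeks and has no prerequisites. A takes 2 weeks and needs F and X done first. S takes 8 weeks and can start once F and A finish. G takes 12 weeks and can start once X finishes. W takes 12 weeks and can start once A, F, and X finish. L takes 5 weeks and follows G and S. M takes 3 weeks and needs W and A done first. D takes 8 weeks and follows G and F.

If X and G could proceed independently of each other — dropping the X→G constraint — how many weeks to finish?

26

Original critical path: X→G→D = 6+12+8 = 26 ⇒ 26 weeks.
Without X→G, G's earliest start moves from 6 to 0.
New critical path: F→A→W→M = 9+2+12+3 = 26 ⇒ 26 weeks.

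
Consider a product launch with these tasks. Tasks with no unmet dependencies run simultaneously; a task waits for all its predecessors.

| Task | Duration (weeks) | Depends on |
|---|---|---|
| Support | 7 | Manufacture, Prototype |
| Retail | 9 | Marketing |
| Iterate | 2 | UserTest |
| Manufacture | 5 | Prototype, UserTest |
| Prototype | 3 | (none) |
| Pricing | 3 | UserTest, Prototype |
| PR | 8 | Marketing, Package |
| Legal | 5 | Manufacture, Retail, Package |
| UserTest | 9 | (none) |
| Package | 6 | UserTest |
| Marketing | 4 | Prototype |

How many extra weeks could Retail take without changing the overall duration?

Critical path: UserTest→Package→PR = 9+6+8 = 23, so the finish is 23 weeks.
Longest path through Retail: 21 weeks (earliest finish 16, latest finish 18).
Slack of Retail = 9 − 7 = 2 weeks.

2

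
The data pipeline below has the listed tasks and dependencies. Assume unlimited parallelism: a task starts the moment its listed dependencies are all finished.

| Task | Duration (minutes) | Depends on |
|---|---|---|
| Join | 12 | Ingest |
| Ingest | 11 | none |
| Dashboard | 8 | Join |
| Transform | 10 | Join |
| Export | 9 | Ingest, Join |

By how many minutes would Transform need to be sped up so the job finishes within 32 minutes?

Current finish: 33 minutes; target: 32.
Transform is on every critical path, so each minute cut from Transform cuts the finish by one (this holds down to a finish of 32).
Need 33 − 32 = 1 minute off Transform → Transform becomes 9 minutes, finish becomes 32.

1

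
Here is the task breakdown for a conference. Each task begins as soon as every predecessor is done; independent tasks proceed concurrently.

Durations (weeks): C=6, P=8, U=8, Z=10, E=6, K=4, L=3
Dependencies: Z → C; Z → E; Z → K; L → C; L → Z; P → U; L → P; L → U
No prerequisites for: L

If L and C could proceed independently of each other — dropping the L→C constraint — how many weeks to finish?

19

With the dependency in place, L→P→U = 3+8+8 = 19 sets the finish at 19 weeks.
Dropping L→C doesn't change C's earliest start (13); another predecessor still binds.
The longest chain is now L→P→U = 3+8+8 = 19, so the project takes 19 weeks.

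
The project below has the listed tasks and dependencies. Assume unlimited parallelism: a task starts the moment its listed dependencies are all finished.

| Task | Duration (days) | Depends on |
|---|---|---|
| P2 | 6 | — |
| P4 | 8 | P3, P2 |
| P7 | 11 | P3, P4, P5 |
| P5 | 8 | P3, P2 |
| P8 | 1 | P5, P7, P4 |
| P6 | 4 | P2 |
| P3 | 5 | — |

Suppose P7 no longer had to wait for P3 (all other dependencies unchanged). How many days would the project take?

26

Original critical path: P2→P4→P7→P8 = 6+8+11+1 = 26 ⇒ 26 days.
Dropping P3→P7 doesn't change P7's earliest start (14); another predecessor still binds.
After: P2→P4→P7→P8 = 6+8+11+1 = 26 → 26 days.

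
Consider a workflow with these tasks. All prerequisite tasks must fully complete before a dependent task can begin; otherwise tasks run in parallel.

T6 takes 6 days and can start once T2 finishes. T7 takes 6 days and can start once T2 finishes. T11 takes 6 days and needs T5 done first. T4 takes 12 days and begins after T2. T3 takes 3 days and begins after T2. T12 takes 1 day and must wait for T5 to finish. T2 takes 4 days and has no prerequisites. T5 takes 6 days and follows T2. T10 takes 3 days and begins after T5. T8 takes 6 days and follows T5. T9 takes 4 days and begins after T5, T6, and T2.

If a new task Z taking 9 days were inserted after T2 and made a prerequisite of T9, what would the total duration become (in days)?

Originally the workflow takes 16 days.
With Z inserted, T9 now waits for max(T5, T6, T2, Z).
New critical path: T2→Z→T9 = 4+9+4 = 17 ⇒ 17 days.

17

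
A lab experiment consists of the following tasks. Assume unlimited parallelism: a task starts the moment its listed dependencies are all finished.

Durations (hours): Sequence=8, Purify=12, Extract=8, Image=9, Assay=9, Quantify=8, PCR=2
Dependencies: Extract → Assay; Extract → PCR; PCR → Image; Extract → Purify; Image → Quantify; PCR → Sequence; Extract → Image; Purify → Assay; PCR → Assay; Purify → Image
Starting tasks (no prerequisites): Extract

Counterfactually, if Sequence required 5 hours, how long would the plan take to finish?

Critical path before the change: Extract→Purify→Image→Quantify = 8+12+9+8 = 37 giving 37 hours.
Sequence has 19 hours of float (longest path through it is 18).
No other chain overtakes it, so the finish is 37 hours.

37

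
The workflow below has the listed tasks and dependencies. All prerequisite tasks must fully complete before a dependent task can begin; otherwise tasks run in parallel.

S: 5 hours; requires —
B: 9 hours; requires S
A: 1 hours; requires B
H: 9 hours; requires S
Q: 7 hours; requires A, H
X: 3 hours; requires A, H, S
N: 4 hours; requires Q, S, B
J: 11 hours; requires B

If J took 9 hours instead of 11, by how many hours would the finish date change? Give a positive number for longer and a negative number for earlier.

0

Baseline: S→B→A→Q→N = 5+9+1+7+4 = 26 → 26 hours.
The longest path through J is only 25 hours, so J has float 1.
No other chain overtakes it, so the finish is 26 hours.
Change in finish: 26 − 26 = +0 hours.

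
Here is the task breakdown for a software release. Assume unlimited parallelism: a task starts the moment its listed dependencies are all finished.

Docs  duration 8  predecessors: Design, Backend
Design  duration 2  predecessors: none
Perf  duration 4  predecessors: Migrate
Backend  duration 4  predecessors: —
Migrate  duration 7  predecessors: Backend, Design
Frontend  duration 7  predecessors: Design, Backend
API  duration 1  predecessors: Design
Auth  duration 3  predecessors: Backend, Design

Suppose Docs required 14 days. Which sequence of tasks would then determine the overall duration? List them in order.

Actual critical path: Backend→Migrate→Perf = 4+7+4 = 15 ⇒ 15 days.
Docs has 3 days of float (longest path through it is 12).
New critical path: Backend→Docs = 4+14 = 18 ⇒ 18 days.

Backend, Docs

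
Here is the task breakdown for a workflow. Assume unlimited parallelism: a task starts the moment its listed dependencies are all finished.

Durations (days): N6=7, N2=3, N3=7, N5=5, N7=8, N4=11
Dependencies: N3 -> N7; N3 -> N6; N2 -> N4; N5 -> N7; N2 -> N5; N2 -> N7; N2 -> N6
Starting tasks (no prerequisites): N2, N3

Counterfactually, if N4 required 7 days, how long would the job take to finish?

The binding path is N2→N5→N7 = 3+5+8 = 16; finish at 16 days.
N4 has 2 days of float (longest path through it is 14).
No other chain overtakes it, so the finish is 16 days.

16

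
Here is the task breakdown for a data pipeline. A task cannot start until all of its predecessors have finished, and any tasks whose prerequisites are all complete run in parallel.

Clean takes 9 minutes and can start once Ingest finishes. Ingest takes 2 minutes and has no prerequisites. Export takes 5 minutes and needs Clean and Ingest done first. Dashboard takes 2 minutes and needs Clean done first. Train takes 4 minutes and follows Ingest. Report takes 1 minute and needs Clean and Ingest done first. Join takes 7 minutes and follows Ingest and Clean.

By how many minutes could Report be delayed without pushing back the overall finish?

Critical path: Ingest→Clean→Join = 2+9+7 = 18, so the finish is 18 minutes.
The longest chain containing Report totals 12 minutes.
Float = 18 − 12 = 6.

6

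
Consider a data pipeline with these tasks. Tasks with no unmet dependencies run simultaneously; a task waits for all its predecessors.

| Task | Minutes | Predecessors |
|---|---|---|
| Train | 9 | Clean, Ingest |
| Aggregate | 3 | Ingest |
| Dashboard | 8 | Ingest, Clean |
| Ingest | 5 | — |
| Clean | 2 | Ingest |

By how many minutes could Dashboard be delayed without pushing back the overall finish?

The longest chain is Ingest→Clean→Train = 5+2+9 = 16; overall finish 16 minutes.
Longest path through Dashboard: 15 minutes (earliest finish 15, latest finish 16).
So Dashboard can slip 16 − 15 = 1 minute.

1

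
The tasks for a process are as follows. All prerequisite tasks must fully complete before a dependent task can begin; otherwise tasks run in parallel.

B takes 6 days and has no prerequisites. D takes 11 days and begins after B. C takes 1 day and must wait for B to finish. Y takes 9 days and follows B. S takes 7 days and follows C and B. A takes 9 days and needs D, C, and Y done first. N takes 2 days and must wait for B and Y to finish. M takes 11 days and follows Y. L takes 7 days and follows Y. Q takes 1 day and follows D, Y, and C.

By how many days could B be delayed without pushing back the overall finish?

The longest chain is B→D→A = 6+11+9 = 26; overall finish 26 days.
B finishes as early as 6 and must finish by 6.
So B can slip 6 − 6 = 0 days.

0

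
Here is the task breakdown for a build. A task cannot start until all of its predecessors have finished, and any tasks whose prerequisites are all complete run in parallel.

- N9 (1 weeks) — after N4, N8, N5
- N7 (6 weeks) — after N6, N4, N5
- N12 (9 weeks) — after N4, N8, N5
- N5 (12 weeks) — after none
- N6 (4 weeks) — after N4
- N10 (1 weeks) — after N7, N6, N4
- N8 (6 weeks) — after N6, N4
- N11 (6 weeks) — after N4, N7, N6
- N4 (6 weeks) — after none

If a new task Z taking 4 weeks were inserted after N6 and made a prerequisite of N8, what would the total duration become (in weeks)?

29

Originally the build takes 25 weeks.
With Z inserted, N8 now waits for max(N6, N4, Z).
New critical path: N4→N6→Z→N8→N12 = 6+4+4+6+9 = 29 ⇒ 29 weeks.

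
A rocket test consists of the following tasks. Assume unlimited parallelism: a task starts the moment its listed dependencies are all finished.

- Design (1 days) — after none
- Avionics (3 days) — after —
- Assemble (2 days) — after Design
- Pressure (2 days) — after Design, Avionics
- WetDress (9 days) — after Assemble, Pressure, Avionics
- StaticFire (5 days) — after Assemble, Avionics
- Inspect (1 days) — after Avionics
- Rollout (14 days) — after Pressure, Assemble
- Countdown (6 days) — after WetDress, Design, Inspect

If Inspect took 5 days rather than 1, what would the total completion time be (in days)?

20

As given, the longest chain is Avionics→Pressure→WetDress→Countdown = 3+2+9+6 = 20, so the finish is 20 days.
The longest path through Inspect is only 10 days, so Inspect has float 10.
No other chain overtakes it, so the finish is 20 days.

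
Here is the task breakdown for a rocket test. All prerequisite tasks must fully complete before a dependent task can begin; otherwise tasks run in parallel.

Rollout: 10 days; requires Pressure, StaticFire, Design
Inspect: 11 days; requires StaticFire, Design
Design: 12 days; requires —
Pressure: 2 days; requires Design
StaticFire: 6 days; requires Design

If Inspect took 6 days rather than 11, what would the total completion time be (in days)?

Baseline: Design→StaticFire→Inspect = 12+6+11 = 29 → 29 days.
Inspect is on the critical path; changing it to 6 makes that path 24 days.
The binding chain switches to Design→StaticFire→Rollout = 12+6+10 = 28; finish 28 days.

28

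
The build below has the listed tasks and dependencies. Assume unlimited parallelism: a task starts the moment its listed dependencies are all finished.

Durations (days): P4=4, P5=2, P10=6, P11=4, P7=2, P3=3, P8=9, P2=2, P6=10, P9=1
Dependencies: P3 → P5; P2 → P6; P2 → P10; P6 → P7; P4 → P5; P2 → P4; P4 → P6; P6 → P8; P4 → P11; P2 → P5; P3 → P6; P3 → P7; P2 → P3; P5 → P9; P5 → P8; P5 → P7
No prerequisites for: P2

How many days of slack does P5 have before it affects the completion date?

8

The longest chain is P2→P4→P6→P8 = 2+4+10+9 = 25; overall finish 25 days.
Longest path through P5: 17 days (earliest finish 8, latest finish 16).
So P5 can slip 16 − 8 = 8 days.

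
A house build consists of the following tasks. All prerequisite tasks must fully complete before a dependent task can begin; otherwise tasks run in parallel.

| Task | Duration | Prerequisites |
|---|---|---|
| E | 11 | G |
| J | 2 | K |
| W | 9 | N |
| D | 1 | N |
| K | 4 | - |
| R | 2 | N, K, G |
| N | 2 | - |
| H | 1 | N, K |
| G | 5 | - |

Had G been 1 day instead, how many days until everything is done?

12

Critical path before the change: G→E = 5+11 = 16 giving 16 days.
Since G is critical, the -4 change carries straight to that chain (now 12 days).
No other chain overtakes it, so the finish is 12 days.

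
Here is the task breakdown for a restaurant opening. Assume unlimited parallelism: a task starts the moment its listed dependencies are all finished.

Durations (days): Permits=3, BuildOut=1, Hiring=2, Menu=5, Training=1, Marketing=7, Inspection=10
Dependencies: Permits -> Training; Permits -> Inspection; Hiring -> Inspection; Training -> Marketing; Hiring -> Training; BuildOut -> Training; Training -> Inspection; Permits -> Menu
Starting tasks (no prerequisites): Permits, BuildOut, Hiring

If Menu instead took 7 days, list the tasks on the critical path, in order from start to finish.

Permits, Training, Inspection

Actual critical path: Permits→Training→Inspection = 3+1+10 = 14 ⇒ 14 days.
The longest path through Menu is only 8 days, so Menu has float 6.
That remains the longest chain; total 14 days.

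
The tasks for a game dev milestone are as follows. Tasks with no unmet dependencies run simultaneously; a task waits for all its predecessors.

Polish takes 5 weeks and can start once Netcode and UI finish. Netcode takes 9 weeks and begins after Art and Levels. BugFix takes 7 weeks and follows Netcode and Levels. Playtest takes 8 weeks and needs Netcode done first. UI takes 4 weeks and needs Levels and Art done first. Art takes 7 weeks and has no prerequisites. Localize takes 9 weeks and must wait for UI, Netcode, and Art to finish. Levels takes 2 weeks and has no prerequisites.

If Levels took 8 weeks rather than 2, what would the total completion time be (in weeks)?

As given, the longest chain is Art→Netcode→Localize = 7+9+9 = 25, so the finish is 25 weeks.
The longest path through Levels is only 20 weeks, so Levels has float 5.
Now Levels→Netcode→Localize = 8+9+9 = 26 is longest, so the finish becomes 26 weeks.

26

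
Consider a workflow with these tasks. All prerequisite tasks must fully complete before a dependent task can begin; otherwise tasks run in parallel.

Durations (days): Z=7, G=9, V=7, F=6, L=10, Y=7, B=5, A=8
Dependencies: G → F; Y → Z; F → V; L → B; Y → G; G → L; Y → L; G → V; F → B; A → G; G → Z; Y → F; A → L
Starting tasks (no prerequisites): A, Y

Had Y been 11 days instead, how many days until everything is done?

35

The binding path is A→G→L→B = 8+9+10+5 = 32; finish at 32 days.
The longest path through Y is only 31 days, so Y has float 1.
New critical path: Y→G→L→B = 11+9+10+5 = 35 ⇒ 35 days.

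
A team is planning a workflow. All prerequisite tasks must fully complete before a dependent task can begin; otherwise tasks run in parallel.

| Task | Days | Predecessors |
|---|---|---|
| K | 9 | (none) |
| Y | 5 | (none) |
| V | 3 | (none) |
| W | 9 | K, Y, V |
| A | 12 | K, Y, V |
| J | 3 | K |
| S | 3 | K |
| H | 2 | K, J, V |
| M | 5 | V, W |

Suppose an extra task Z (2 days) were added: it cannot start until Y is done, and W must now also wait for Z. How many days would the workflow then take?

Originally the workflow takes 23 days.
With Z inserted, W now waits for max(K, Y, V, Z).
New critical path: K→W→M = 9+9+5 = 23 ⇒ 23 days.

23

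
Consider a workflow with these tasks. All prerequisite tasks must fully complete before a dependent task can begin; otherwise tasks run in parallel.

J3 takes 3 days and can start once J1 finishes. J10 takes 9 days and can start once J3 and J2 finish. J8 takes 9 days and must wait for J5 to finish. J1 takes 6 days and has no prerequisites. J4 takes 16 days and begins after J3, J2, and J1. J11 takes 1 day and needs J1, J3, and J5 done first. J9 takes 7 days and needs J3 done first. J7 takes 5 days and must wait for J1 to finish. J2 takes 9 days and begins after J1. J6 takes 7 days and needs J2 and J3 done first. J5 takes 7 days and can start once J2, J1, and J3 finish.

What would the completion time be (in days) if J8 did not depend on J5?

With the dependency in place, J1→J2→J4 = 6+9+16 = 31 sets the finish at 31 days.
Without J5→J8, J8's earliest start moves from 22 to 0.
The longest chain is now J1→J2→J4 = 6+9+16 = 31, so the job takes 31 days.

31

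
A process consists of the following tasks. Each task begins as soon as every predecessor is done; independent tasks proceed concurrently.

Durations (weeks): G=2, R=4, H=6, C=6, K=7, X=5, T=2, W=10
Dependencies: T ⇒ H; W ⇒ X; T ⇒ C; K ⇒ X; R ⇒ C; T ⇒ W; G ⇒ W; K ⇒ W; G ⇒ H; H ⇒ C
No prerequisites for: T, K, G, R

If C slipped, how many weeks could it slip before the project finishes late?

8

K→W→X = 7+10+5 = 22 sets the makespan at 22 weeks.
Longest path through C: 14 weeks (earliest finish 14, latest finish 22).
So C can slip 22 − 14 = 8 weeks.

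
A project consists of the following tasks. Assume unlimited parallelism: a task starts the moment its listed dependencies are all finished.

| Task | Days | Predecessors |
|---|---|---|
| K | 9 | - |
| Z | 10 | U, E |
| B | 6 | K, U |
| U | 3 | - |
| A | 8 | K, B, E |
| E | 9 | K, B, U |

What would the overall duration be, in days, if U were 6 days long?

34

The binding path is K→B→E→Z = 9+6+9+10 = 34; finish at 34 days.
U is off the critical path — its longest chain is 28 days, giving 6 of slack.
The critical path is still K→B→E→Z; finish is now 34 days.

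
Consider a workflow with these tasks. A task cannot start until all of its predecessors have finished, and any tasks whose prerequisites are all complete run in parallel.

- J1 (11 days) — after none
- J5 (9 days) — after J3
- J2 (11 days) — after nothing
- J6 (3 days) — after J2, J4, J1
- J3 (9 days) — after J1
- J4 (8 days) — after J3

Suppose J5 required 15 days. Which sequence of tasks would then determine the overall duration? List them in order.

J1, J3, J5

Baseline: J1→J3→J4→J6 = 11+9+8+3 = 31 → 31 days.
The longest path through J5 is only 29 days, so J5 has float 2.
Now J1→J3→J5 = 11+9+15 = 35 is longest, so the finish becomes 35 days.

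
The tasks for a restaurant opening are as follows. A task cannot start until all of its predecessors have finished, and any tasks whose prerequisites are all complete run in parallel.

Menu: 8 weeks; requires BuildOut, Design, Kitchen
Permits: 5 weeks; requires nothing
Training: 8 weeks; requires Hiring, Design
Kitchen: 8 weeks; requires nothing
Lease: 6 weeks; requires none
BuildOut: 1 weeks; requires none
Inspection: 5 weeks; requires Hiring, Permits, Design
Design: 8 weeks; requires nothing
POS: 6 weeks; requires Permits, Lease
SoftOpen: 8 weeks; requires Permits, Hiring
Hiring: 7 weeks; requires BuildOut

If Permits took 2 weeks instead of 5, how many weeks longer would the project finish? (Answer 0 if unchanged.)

Baseline: Design→Menu = 8+8 = 16 → 16 weeks.
The longest path through Permits is only 13 weeks, so Permits has float 3.
That remains the longest chain; total 16 weeks.
Change in finish: 16 − 16 = +0 weeks.

0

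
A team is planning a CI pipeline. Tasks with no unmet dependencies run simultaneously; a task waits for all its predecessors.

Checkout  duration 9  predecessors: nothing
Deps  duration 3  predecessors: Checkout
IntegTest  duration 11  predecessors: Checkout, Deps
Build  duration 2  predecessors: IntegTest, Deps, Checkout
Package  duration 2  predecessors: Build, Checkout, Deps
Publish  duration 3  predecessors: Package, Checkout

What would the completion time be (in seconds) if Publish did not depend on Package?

Before: longest chain Checkout→Deps→IntegTest→Build→Package→Publish = 9+3+11+2+2+3 = 30, finish 30.
Without Package→Publish, Publish's earliest start moves from 27 to 9.
After: Checkout→Deps→IntegTest→Build→Package = 9+3+11+2+2 = 27 → 27 seconds.

27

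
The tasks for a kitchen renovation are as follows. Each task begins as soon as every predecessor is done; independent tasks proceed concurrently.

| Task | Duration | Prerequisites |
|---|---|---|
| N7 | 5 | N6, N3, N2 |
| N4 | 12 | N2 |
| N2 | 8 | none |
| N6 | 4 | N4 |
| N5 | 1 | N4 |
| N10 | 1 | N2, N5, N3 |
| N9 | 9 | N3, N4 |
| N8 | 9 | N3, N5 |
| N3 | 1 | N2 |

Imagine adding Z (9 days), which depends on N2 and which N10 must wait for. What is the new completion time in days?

Originally the schedule takes 30 days.
With Z inserted, N10 now waits for max(N2, N5, N3, Z).
New critical path: N2→N4→N5→N8 = 8+12+1+9 = 30 ⇒ 30 days.

30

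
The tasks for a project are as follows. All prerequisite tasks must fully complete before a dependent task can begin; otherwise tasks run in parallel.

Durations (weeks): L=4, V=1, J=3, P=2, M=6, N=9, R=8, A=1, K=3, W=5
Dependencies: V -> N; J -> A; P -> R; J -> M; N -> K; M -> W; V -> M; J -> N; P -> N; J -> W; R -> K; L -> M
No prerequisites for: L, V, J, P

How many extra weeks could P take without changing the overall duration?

L→M→W = 4+6+5 = 15 sets the makespan at 15 weeks.
P finishes as early as 2 and must finish by 3.
Float = 15 − 14 = 1.

1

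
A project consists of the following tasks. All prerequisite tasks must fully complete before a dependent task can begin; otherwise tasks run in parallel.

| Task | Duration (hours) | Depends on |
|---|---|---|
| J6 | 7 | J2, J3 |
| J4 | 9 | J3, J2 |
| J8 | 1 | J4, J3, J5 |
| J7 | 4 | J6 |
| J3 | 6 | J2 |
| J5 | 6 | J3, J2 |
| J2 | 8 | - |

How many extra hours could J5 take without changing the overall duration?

The longest chain is J2→J3→J6→J7 = 8+6+7+4 = 25; overall finish 25 hours.
J5 finishes as early as 20 and must finish by 24.
So J5 can slip 24 − 20 = 4 hours.

4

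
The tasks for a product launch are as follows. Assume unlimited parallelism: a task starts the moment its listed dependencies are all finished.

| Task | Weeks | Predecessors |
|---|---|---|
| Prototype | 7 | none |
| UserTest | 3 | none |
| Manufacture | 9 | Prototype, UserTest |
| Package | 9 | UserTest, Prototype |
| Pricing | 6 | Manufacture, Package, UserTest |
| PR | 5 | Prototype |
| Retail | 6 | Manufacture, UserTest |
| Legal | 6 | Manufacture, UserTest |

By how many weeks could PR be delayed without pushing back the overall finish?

Critical path: Prototype→Manufacture→Pricing = 7+9+6 = 22, so the finish is 22 weeks.
PR finishes as early as 12 and must finish by 22.
So PR can slip 22 − 12 = 10 weeks.

10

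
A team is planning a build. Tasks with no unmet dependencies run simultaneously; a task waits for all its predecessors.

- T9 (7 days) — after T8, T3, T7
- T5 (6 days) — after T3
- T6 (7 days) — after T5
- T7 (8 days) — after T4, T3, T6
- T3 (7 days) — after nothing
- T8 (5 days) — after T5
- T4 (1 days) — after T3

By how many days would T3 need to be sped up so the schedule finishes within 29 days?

Current finish: 35 days; target: 29.
T3 is on every critical path, so each day cut from T3 cuts the finish by one (this holds down to a finish of 29).
Need 35 − 29 = 6 days off T3 → T3 becomes 1 day, finish becomes 29.

6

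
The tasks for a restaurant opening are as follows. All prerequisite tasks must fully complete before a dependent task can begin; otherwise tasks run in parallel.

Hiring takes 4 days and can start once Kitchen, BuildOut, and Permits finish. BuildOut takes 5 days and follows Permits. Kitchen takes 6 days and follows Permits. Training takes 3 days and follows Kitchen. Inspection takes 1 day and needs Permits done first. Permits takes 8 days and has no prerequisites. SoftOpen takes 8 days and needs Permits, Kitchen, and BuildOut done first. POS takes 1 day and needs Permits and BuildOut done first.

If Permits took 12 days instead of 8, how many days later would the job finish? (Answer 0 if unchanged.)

Baseline: Permits→Kitchen→SoftOpen = 8+6+8 = 22 → 22 days.
Permits lies on that path, so at 12 days the path becomes 26 days.
The critical path is still Permits→Kitchen→SoftOpen; finish is now 26 days.
Change in finish: 26 − 22 = +4 days.

4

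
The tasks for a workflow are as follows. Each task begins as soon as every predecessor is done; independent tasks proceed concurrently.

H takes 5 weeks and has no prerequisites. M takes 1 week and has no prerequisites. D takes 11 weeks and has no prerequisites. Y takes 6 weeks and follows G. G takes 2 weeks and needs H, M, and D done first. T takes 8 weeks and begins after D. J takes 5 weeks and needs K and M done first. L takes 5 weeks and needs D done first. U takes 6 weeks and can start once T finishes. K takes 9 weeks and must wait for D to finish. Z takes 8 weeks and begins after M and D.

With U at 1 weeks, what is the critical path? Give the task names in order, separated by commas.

Actual critical path: D→T→U = 11+8+6 = 25 ⇒ 25 weeks.
U lies on that path, so at 1 week the path becomes 20 weeks.
Now D→K→J = 11+9+5 = 25 is longest, so the finish becomes 25 weeks.

D, K, J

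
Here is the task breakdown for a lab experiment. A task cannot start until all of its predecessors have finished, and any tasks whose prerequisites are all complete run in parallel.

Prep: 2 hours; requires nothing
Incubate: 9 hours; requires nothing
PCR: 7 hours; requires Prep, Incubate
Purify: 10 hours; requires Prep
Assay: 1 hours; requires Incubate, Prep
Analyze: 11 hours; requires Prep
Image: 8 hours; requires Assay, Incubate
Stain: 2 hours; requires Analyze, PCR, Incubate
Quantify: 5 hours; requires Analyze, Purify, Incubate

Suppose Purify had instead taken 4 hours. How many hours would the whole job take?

Baseline: Prep→Analyze→Quantify = 2+11+5 = 18 → 18 hours.
Purify is off the critical path — its longest chain is 17 hours, giving 1 of slack.
That remains the longest chain; total 18 hours.

18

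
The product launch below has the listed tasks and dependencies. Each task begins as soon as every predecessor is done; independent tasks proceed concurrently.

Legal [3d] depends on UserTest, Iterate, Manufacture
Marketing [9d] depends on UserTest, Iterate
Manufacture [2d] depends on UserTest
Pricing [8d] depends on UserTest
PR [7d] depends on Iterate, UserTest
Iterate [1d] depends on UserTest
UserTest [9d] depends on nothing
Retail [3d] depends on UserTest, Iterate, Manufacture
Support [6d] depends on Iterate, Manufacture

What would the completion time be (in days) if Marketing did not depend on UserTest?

19

Original critical path: UserTest→Iterate→Marketing = 9+1+9 = 19 ⇒ 19 days.
Dropping UserTest→Marketing doesn't change Marketing's earliest start (10); another predecessor still binds.
The longest chain is now UserTest→Iterate→Marketing = 9+1+9 = 19, so the project takes 19 days.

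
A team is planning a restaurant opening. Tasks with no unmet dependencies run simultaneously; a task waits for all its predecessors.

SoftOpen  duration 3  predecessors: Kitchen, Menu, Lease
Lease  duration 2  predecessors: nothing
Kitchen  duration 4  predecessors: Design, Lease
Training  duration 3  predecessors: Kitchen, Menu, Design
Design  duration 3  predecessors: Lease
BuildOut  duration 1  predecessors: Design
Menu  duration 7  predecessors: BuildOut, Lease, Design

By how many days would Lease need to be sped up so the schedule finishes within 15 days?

Current finish: 16 days; target: 15.
Lease is on every critical path, so each day cut from Lease cuts the finish by one (this holds down to a finish of 15).
Need 16 − 15 = 1 day off Lease → Lease becomes 1 day, finish becomes 15.

1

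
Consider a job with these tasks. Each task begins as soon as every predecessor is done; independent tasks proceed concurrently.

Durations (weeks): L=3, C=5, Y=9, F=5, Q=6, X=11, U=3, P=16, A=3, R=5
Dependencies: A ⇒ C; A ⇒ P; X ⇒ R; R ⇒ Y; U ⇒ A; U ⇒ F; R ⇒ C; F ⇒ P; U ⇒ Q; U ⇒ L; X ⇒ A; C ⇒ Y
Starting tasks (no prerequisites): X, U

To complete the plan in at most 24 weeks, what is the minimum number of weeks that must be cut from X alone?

6

Current finish: 30 weeks; target: 24.
X is on every critical path, so each week cut from X cuts the finish by one (this holds down to a finish of 24).
Need 30 − 24 = 6 weeks off X → X becomes 5 weeks, finish becomes 24.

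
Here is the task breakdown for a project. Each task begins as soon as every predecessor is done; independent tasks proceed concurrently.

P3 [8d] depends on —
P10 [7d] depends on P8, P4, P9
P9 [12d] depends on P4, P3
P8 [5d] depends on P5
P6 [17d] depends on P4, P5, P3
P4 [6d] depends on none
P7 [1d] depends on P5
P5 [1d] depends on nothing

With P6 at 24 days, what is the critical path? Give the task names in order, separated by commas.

P3, P6

Critical path before the change: P3→P9→P10 = 8+12+7 = 27 giving 27 days.
P6 has 2 days of float (longest path through it is 25).
Now P3→P6 = 8+24 = 32 is longest, so the finish becomes 32 days.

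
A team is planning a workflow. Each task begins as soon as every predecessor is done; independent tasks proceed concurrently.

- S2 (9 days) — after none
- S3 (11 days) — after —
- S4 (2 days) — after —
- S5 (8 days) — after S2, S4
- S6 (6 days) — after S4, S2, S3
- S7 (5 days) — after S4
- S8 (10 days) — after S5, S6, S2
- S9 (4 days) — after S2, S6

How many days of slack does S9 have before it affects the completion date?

Critical path: S2→S5→S8 = 9+8+10 = 27, so the finish is 27 days.
The longest chain containing S9 totals 21 days.
Float = 27 − 21 = 6.

6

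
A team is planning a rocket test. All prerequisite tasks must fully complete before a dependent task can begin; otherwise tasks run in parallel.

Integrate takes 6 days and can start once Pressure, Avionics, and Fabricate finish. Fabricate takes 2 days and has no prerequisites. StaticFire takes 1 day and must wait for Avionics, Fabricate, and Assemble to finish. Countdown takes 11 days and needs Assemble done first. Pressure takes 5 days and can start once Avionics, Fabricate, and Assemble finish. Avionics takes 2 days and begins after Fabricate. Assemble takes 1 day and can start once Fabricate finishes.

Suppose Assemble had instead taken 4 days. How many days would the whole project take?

Baseline: Fabricate→Avionics→Pressure→Integrate = 2+2+5+6 = 15 → 15 days.
Assemble has 1 day of float (longest path through it is 14).
Now Fabricate→Assemble→Pressure→Integrate = 2+4+5+6 = 17 is longest, so the finish becomes 17 days.

17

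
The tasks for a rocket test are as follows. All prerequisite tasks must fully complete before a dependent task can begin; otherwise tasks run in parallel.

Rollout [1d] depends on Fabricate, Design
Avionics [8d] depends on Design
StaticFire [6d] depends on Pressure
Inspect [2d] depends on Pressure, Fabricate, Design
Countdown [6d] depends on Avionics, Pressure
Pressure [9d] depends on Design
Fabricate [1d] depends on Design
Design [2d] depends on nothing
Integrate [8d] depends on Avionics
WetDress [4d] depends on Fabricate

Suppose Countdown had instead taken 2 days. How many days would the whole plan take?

The binding path is Design→Avionics→Integrate = 2+8+8 = 18; finish at 18 days.
The longest path through Countdown is only 17 days, so Countdown has float 1.
No other chain overtakes it, so the finish is 18 days.

18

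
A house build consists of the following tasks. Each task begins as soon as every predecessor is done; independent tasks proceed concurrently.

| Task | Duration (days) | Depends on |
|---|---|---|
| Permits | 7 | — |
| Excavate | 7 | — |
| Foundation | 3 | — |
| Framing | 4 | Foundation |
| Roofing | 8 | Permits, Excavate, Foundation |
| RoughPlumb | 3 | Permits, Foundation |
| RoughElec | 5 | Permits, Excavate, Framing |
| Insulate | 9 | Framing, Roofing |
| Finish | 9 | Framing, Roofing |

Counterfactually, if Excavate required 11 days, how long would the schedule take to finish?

28

The binding path is Excavate→Roofing→Insulate = 7+8+9 = 24; finish at 24 days.
Since Excavate is critical, the +4 change carries straight to that chain (now 28 days).
No other chain overtakes it, so the finish is 28 days.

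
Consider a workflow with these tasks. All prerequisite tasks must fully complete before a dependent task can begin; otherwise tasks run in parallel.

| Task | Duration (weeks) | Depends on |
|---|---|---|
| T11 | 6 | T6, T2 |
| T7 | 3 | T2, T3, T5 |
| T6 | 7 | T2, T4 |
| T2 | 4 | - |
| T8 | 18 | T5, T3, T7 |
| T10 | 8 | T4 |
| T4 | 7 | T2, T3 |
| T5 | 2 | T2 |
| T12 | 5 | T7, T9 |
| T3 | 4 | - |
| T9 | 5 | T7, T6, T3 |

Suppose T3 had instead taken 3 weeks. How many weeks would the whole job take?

As given, the longest chain is T3→T4→T6→T9→T12 = 4+7+7+5+5 = 28, so the finish is 28 weeks.
T3 lies on that path, so at 3 weeks the path becomes 27 weeks.
The binding chain switches to T2→T4→T6→T9→T12 = 4+7+7+5+5 = 28; finish 28 weeks.

28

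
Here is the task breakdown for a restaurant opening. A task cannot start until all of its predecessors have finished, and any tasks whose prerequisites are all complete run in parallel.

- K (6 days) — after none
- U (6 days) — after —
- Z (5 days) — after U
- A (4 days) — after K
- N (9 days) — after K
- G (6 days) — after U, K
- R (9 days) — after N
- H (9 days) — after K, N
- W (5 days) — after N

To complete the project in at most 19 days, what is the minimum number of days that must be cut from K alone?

5

Current finish: 24 days; target: 19.
K is on every critical path, so each day cut from K cuts the finish by one (this holds down to a finish of 19).
Need 24 − 19 = 5 days off K → K becomes 1 day, finish becomes 19.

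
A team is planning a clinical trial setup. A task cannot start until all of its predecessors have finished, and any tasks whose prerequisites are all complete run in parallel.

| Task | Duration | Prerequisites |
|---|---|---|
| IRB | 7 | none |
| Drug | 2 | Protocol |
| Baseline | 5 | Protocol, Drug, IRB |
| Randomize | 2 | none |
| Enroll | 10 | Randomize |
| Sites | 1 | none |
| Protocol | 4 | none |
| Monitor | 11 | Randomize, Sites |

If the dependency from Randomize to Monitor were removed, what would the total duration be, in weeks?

12

Original critical path: Randomize→Monitor = 2+11 = 13 ⇒ 13 weeks.
Without Randomize→Monitor, Monitor's earliest start moves from 2 to 1.
New critical path: IRB→Baseline = 7+5 = 12 ⇒ 12 weeks.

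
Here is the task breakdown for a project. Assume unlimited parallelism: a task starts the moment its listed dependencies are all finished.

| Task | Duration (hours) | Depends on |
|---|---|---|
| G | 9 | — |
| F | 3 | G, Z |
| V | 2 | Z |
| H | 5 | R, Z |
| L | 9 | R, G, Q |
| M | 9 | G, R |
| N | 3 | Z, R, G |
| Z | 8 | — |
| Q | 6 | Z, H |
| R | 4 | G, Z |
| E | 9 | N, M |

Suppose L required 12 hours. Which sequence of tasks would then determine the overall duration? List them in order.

The binding path is G→R→H→Q→L = 9+4+5+6+9 = 33; finish at 33 hours.
L lies on that path, so at 12 hours the path becomes 36 hours.
No other chain overtakes it, so the finish is 36 hours.

G, R, H, Q, L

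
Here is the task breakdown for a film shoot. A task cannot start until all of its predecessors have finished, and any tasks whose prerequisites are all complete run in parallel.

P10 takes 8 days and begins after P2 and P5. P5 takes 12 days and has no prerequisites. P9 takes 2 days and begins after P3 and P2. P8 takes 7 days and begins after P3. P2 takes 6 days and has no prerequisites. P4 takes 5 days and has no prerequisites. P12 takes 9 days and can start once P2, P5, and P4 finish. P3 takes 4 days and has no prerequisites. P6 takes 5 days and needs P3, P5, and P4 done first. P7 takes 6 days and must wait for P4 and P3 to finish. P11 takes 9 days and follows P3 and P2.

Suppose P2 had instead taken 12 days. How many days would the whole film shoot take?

The binding path is P5→P12 = 12+9 = 21; finish at 21 days.
P2 is off the critical path — its longest chain is 15 days, giving 6 of slack.
The binding chain switches to P2→P11 = 12+9 = 21; finish 21 days.

21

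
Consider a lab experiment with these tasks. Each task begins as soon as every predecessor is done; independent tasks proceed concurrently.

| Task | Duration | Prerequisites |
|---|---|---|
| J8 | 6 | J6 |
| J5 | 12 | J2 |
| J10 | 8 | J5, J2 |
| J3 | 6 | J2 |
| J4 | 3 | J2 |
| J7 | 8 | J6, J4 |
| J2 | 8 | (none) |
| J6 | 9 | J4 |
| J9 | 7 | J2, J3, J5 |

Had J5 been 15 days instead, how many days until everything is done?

Baseline: J2→J5→J10 = 8+12+8 = 28 → 28 days.
J5 lies on that path, so at 15 days the path becomes 31 days.
That remains the longest chain; total 31 days.

31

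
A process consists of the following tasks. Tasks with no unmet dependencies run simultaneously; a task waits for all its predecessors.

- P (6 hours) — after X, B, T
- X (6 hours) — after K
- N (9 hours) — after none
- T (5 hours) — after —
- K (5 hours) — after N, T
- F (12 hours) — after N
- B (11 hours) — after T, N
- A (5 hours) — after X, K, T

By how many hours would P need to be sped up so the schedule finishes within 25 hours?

1

Current finish: 26 hours; target: 25.
P is on every critical path, so each hour cut from P cuts the finish by one (this holds down to a finish of 25).
Need 26 − 25 = 1 hour off P → P becomes 5 hours, finish becomes 25.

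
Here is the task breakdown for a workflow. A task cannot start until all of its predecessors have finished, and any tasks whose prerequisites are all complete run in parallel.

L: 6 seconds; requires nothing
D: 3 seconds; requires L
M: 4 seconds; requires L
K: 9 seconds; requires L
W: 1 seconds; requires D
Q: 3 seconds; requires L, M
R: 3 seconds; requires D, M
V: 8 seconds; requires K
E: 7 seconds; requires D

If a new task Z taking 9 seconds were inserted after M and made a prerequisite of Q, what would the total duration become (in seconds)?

Originally the plan takes 23 seconds.
With Z inserted, Q now waits for max(L, M, Z).
New critical path: L→K→V = 6+9+8 = 23 ⇒ 23 seconds.

23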